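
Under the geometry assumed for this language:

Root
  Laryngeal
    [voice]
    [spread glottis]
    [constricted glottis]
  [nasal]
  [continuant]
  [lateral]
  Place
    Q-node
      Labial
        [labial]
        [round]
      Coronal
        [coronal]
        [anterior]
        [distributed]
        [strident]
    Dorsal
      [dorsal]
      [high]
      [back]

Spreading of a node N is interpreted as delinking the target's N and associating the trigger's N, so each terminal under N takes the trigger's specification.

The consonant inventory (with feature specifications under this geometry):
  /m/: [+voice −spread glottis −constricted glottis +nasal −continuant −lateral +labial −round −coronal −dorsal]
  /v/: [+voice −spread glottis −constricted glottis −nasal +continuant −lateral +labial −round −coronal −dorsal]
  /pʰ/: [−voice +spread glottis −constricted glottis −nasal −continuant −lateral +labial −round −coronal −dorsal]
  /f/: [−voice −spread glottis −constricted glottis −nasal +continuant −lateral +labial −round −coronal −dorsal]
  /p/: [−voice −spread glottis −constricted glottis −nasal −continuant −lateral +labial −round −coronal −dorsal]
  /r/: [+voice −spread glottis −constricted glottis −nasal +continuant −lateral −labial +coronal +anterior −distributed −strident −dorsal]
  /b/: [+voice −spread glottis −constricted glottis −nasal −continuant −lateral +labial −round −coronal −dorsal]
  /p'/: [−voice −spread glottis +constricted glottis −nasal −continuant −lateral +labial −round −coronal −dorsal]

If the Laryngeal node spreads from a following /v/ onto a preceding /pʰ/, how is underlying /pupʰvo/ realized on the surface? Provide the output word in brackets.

Terminals under Laryngeal in this geometry: [voice], [spread glottis], [constricted glottis].
Spreading Laryngeal from /v/ onto /pʰ/ replaces those values with /v/'s: [+voice], [−spread glottis], [−constricted glottis]. Features outside Laryngeal ([nasal], [continuant], [lateral], …) stay as in /pʰ/.
This feature bundle is that of [b], so /pupʰvo/ surfaces as [pubvo].

[pubvo]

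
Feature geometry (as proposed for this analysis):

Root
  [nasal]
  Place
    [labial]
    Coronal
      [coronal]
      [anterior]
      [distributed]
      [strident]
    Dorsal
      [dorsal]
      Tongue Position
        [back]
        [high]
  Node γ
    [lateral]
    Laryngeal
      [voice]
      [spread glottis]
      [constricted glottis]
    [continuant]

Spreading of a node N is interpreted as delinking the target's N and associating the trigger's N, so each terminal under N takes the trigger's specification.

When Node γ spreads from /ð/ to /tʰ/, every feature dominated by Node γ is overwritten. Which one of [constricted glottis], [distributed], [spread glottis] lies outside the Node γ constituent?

[distributed]

The terminals dominated by Node γ are [lateral], [voice], [spread glottis], [constricted glottis], [continuant].
[constricted glottis], [spread glottis] all lie under Node γ, so they are overwritten when Node γ spreads.
[distributed] attaches under Coronal, not under Node γ, so /tʰ/ retains its own value for [distributed].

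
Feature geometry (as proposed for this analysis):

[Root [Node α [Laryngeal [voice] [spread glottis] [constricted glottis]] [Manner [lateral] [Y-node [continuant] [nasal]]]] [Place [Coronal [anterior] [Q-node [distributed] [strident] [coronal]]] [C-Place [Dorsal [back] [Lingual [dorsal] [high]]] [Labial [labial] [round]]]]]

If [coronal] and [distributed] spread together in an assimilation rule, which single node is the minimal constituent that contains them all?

[coronal]: Root ▹ Place ▹ Coronal ▹ Q-node ▹ [coronal].
[distributed] lies under Q-node (below Place).
The lowest node appearing on every path is Q-node; each proper daughter of Q-node fails to dominate at least one of the listed features.

Q-node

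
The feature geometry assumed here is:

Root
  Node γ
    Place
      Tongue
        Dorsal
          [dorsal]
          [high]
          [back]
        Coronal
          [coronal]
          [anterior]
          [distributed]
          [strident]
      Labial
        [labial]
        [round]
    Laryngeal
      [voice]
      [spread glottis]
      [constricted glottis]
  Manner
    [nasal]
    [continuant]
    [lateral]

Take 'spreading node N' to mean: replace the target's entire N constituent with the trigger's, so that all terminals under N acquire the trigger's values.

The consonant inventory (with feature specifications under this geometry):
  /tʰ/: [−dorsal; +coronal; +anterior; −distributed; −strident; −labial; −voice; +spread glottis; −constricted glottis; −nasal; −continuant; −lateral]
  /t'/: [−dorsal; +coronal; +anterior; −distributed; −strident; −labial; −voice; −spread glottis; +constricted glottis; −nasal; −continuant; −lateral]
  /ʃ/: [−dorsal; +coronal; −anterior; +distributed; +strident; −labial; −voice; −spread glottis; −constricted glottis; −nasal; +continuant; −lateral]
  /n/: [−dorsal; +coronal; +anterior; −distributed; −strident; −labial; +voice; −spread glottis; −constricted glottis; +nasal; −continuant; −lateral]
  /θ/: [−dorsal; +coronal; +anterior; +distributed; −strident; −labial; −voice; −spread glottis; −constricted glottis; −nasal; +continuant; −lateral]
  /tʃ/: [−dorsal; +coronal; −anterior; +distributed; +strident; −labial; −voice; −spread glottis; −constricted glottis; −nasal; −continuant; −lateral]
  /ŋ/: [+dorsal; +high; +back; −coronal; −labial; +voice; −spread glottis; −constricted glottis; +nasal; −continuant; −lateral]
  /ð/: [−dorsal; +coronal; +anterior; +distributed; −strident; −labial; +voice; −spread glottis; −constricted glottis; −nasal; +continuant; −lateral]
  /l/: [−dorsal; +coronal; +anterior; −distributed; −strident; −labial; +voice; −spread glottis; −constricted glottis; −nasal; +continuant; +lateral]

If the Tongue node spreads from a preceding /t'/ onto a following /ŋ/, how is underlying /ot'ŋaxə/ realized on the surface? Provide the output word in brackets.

Tongue immediately or transitively dominates [dorsal], [high], [back], [coronal], [anterior], [distributed], [strident].
Spreading Tongue from /t'/ onto /ŋ/ replaces those values with /t'/'s: [−dorsal], [+coronal], [+anterior], [−distributed], [−strident]. Features outside Tongue ([labial], [voice], [spread glottis], …) stay as in /ŋ/.
This feature bundle is that of [n], so /ot'ŋaxə/ surfaces as [ot'naxə].

[ot'naxə]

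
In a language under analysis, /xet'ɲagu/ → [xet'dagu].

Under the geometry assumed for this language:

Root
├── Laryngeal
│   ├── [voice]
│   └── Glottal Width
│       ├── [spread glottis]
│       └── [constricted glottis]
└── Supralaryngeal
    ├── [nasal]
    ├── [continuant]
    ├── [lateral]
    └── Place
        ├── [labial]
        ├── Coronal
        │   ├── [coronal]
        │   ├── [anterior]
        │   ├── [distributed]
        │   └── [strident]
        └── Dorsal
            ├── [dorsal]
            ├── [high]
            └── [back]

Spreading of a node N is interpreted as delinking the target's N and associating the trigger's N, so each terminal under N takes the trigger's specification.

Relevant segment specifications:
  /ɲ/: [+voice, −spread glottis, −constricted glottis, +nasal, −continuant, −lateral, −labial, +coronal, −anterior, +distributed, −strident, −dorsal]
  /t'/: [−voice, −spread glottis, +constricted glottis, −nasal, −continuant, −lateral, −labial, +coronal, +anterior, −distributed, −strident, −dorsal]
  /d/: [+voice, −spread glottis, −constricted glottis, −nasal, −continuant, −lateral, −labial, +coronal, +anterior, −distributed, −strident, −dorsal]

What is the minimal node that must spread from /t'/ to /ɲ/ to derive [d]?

Comparing /ɲ/ with its surface form [d], the features that change are [nasal], [anterior], [distributed].
The smallest constituent containing every changed terminal is Supralaryngeal — each of its daughters lacks at least one of the affected features.
Delinking /ɲ/'s Supralaryngeal and associating /t'/'s Supralaryngeal gives precisely the feature bundle of [d].
Had Root spread, [constricted glottis], [voice] would have taken /t'/'s values; they stay as in /ɲ/, confirming the spreading constituent is exactly Supralaryngeal.

Supralaryngeal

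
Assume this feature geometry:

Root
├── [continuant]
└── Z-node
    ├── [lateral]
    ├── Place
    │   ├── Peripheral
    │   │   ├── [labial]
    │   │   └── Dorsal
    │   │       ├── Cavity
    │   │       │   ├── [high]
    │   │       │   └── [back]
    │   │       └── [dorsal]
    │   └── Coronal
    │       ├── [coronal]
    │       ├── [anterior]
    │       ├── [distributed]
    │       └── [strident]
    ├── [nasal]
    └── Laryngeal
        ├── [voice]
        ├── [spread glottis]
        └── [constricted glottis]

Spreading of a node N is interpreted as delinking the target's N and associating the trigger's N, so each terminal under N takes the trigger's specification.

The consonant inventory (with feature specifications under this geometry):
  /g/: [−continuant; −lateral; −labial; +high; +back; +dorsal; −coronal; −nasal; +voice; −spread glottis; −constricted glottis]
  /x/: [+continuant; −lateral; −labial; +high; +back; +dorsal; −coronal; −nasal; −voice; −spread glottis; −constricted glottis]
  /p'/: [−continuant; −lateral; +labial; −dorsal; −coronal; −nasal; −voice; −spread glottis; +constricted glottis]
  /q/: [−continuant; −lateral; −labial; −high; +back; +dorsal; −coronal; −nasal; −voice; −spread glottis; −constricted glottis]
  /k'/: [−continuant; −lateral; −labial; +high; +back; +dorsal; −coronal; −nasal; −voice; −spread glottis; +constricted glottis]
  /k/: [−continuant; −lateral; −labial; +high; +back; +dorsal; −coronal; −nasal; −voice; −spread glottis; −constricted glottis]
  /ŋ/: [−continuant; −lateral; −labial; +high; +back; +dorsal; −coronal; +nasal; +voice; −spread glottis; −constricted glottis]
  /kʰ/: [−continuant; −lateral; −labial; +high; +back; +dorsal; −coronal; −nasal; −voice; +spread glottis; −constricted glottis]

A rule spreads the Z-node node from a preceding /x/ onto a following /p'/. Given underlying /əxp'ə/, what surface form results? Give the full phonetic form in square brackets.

[əxkə]

The Z-node node dominates the terminals [lateral], [labial], [high], [back], [dorsal], [coronal], [anterior], [distributed], [strident], [nasal], [voice], [spread glottis], [constricted glottis].
After delinking /p'/'s Z-node and linking /x/'s, the affected terminals become [−lateral], [−labial], [+high], [+back], [+dorsal], [−coronal], [−nasal], [−voice], [−spread glottis], [−constricted glottis]; [continuant] (outside Z-node) are retained from /p'/.
Among the inventory, only /k/ has exactly this specification, giving the surface form [əxkə].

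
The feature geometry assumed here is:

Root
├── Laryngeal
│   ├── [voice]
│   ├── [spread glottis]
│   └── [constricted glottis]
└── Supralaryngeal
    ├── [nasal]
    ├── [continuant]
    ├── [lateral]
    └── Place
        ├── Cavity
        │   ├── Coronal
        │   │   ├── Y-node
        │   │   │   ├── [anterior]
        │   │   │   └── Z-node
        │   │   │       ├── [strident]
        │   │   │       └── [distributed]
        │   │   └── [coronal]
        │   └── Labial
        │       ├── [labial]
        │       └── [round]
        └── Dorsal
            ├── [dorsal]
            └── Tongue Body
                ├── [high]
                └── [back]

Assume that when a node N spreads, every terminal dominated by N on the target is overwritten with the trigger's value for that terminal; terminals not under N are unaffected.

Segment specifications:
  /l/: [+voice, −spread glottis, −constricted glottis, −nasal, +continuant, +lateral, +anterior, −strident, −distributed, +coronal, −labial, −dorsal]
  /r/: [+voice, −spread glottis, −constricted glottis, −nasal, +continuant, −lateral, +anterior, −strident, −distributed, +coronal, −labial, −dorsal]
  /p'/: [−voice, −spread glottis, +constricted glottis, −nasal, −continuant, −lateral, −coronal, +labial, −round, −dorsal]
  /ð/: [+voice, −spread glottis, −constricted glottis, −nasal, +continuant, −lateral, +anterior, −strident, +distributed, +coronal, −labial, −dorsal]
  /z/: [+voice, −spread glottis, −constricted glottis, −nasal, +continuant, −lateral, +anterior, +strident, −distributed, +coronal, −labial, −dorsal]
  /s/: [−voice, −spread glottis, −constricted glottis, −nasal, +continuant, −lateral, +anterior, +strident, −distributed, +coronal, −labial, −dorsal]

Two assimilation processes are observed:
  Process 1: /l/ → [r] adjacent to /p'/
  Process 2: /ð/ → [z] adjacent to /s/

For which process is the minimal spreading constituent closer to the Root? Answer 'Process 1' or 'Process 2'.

Process 1

In Process 1, [lateral] changes, so the minimal spreading node is [lateral] at depth 2.
Process 2 alters [distributed], [strident]; the lowest common ancestor is Z-node (depth 6 from Root).
[lateral] (depth 2) sits above Z-node (depth 6), making Process 1 the one with the higher spreading node.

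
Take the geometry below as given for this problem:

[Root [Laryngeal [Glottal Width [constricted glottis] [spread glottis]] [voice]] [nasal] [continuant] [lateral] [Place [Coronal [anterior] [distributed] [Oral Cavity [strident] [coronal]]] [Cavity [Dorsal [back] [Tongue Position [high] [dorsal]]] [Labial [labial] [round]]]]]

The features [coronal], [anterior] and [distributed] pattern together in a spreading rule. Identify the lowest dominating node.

Coronal

[coronal] is immediately dominated by Oral Cavity.
[anterior] is immediately dominated by Coronal.
[distributed] is immediately dominated by Coronal.
The lowest node appearing on every path is Coronal; each proper daughter of Coronal fails to dominate at least one of the listed features.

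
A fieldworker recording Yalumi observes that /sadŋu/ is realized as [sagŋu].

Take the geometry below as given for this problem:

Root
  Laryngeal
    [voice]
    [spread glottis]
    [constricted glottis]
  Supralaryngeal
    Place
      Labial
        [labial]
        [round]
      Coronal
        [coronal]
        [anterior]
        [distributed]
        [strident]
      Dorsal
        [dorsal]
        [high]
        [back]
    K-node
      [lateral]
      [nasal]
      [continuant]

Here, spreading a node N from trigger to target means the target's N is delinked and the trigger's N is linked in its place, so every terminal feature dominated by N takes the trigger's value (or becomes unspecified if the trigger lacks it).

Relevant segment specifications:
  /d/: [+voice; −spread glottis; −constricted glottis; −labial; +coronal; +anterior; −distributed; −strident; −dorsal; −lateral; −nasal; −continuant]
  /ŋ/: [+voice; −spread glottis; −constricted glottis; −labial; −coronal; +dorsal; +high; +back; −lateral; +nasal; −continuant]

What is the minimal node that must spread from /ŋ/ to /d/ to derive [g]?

Place

Comparing /d/ with its surface form [g], the features that change are [coronal], [anterior], [distributed], [strident], [dorsal], [high], [back].
In this geometry the lowest node dominating all of them is Place: every daughter of Place dominates only a proper subset, so no lower node suffices.
Spreading Place from /ŋ/ overwrites each of those terminals with /ŋ/'s values, yielding exactly [g].
Had Supralaryngeal or a higher node spread, [nasal] would have taken /ŋ/'s value; it stays as in /d/, confirming the spreading constituent is exactly Place.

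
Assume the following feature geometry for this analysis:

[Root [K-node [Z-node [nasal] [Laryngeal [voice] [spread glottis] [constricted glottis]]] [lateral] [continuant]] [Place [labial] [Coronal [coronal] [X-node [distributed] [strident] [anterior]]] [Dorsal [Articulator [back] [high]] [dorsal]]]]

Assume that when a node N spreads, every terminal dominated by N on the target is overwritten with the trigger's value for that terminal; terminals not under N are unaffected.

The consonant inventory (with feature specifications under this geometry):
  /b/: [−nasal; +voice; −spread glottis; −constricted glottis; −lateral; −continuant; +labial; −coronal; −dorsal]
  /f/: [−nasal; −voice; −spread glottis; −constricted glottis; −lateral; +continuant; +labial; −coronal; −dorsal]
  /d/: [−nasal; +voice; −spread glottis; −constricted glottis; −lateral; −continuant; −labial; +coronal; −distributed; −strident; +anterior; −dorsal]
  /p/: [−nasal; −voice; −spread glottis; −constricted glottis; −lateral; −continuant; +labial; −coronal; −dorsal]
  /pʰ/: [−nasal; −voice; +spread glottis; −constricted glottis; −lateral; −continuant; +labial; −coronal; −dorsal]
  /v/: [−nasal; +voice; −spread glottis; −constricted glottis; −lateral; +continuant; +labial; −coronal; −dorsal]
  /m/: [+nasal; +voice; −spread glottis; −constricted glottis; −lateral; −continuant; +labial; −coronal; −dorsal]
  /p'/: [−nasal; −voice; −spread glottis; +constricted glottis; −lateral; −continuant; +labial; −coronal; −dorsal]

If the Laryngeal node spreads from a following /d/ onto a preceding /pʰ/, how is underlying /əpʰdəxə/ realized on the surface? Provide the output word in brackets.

[əbdəxə]

The Laryngeal node dominates the terminals [voice], [spread glottis], [constricted glottis].
The target acquires /d/'s values for everything under Laryngeal — [+voice], [−spread glottis], [−constricted glottis] — while keeping its own [nasal], [lateral], [continuant], ….
The resulting bundle matches /b/ in the inventory; substituting it for /pʰ/ gives [əbdəxə].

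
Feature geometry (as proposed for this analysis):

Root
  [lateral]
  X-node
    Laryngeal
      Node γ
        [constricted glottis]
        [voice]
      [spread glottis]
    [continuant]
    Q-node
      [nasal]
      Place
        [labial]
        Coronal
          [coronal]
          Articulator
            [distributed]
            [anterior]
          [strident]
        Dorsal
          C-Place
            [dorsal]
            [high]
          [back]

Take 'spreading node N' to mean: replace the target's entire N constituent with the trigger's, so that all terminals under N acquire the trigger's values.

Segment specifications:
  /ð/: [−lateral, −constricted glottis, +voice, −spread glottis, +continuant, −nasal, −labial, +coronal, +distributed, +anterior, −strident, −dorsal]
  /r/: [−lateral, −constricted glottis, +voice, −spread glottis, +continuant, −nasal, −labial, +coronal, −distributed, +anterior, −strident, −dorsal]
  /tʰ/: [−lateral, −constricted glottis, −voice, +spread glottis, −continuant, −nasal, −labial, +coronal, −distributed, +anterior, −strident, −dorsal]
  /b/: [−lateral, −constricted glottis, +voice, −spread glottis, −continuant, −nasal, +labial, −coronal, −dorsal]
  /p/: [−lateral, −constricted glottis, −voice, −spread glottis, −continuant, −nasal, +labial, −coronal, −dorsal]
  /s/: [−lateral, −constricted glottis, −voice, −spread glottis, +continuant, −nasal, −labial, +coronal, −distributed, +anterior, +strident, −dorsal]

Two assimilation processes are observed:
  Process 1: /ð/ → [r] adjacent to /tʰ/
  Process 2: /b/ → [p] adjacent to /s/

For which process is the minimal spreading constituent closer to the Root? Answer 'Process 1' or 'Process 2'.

Process 1 alters [distributed]; the lowest dominating node is [distributed] (depth 6 from Root).
Process 2 alters [voice]; the lowest dominating node is [voice] (depth 4 from Root).
[voice] (depth 4) sits above [distributed] (depth 6), making Process 2 the one with the higher spreading node.

Process 2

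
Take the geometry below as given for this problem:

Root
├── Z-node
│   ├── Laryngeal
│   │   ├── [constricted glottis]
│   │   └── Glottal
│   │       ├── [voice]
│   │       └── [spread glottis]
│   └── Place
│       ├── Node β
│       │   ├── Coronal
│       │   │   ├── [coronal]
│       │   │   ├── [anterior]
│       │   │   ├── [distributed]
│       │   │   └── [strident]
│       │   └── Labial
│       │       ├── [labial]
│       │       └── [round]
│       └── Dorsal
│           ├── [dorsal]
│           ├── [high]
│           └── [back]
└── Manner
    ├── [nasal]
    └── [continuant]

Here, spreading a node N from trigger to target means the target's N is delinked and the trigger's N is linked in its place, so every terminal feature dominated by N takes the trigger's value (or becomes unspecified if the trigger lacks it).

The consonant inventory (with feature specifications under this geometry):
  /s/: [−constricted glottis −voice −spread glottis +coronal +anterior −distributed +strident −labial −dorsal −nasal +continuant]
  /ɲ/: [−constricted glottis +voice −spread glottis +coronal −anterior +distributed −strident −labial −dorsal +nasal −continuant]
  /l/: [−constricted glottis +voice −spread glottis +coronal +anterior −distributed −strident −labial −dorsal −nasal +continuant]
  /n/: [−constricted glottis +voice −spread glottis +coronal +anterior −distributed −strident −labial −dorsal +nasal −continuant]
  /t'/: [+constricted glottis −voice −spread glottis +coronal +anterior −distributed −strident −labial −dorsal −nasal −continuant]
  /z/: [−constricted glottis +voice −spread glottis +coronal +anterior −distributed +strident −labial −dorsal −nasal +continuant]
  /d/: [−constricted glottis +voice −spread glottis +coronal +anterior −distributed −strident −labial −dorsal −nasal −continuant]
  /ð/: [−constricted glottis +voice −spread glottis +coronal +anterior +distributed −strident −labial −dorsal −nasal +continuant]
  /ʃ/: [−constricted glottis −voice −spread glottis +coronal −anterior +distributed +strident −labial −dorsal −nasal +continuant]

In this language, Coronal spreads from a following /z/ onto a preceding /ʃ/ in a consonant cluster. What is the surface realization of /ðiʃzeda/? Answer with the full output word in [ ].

[ðiszeda]

Coronal immediately or transitively dominates [coronal], [anterior], [distributed], [strident].
Spreading Coronal from /z/ onto /ʃ/ replaces those values with /z/'s: [+coronal], [+anterior], [−distributed], [+strident]. Features outside Coronal ([constricted glottis], [voice], [spread glottis], …) stay as in /ʃ/.
This feature bundle is that of [s], so /ðiʃzeda/ surfaces as [ðiszeda].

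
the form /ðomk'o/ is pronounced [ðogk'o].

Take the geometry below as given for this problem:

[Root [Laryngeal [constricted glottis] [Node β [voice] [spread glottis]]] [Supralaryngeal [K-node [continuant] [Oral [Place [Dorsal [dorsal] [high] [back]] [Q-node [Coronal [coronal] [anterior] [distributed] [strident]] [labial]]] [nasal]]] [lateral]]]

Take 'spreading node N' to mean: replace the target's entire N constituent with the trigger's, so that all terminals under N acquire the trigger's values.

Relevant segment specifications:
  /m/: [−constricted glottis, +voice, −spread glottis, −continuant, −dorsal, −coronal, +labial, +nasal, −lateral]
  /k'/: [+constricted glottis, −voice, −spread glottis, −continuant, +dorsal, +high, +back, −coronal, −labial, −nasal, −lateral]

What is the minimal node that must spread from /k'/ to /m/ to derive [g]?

Oral

The alternation /m/ → [g] changes [nasal], [labial], [dorsal], [high], [back] and nothing else.
In this geometry the lowest node dominating all of them is Oral: every daughter of Oral dominates only a proper subset, so no lower node suffices.
If Oral spreads, every terminal under it takes /k'/'s value, producing [g] as observed.
[voice], [constricted glottis] stay as in /m/ although /k'/ differs there, so no node dominating them spread; among the remaining candidates Oral is the lowest that derives the output.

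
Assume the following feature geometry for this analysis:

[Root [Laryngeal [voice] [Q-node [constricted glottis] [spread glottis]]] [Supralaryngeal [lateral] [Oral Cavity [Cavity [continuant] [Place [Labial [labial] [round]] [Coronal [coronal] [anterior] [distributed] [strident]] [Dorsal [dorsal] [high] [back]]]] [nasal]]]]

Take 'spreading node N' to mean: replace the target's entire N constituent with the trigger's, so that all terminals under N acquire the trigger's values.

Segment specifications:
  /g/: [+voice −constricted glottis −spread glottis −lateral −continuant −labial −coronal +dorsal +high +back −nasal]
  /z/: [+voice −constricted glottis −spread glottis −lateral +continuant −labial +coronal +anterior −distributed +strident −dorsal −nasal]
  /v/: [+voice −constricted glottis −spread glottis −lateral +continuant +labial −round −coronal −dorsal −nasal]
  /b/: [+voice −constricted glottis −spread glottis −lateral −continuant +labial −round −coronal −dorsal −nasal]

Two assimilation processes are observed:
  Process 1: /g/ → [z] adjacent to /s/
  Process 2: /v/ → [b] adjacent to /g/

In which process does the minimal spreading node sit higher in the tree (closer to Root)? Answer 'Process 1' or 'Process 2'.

Process 1 alters [continuant], [coronal], [anterior], [distributed], [strident], [dorsal], [high], [back]; the lowest common ancestor is Cavity (depth 3 from Root).
Process 2: the feature that changes is [continuant]; the minimal node is [continuant] (depth 4).
Cavity (depth 3) sits above [continuant] (depth 4), making Process 1 the one with the higher spreading node.

Process 1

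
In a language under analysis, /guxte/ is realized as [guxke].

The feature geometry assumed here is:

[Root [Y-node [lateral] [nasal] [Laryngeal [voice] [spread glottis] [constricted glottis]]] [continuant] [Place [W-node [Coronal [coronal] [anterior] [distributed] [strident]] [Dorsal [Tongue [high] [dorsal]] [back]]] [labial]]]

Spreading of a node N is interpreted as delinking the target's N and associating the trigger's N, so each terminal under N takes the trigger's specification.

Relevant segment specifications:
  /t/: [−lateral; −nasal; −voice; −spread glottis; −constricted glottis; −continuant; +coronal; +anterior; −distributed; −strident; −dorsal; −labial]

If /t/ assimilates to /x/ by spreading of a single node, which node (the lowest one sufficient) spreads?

/t/ and [k] differ in [coronal], [anterior], [distributed], [strident], [dorsal], [high], [back]; every other specified feature is identical.
These terminals are all dominated by W-node, and no proper subconstituent of W-node covers them all; W-node is their lowest common ancestor.
Delinking /t/'s W-node and associating /x/'s W-node gives precisely the feature bundle of [k].
[continuant], a feature on which the two segments disagree outside W-node, is unchanged — nothing dominating it spread, and W-node is the minimal sufficient constituent.

W-node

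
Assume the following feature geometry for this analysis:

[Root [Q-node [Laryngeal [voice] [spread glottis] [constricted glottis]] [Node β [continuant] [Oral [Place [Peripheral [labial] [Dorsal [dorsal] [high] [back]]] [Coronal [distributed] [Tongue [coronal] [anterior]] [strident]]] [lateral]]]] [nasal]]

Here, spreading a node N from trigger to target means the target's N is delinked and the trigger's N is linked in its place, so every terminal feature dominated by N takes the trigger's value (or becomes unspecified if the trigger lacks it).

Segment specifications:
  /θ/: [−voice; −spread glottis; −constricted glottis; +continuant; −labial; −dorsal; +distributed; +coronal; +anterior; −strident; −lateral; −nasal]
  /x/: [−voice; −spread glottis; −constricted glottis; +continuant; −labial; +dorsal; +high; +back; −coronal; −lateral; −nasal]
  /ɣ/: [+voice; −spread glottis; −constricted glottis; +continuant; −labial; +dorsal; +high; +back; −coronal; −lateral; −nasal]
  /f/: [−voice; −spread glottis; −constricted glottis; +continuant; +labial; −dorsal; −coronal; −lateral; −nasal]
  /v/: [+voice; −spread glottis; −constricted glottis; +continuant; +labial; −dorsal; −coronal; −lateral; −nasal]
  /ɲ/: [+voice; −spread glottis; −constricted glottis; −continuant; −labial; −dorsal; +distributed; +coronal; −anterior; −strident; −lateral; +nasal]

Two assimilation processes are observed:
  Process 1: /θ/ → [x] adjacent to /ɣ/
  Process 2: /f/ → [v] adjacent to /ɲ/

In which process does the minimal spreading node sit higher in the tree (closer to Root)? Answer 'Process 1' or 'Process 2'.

Process 1 alters [coronal], [anterior], [distributed], [strident], [dorsal], [high], [back]; the lowest common ancestor is Place (depth 4 from Root).
Process 2 alters [voice]; the lowest dominating node is [voice] (depth 3 from Root).
Depth 3 < depth 4; Process 2 involves the structurally higher constituent [voice].

Process 2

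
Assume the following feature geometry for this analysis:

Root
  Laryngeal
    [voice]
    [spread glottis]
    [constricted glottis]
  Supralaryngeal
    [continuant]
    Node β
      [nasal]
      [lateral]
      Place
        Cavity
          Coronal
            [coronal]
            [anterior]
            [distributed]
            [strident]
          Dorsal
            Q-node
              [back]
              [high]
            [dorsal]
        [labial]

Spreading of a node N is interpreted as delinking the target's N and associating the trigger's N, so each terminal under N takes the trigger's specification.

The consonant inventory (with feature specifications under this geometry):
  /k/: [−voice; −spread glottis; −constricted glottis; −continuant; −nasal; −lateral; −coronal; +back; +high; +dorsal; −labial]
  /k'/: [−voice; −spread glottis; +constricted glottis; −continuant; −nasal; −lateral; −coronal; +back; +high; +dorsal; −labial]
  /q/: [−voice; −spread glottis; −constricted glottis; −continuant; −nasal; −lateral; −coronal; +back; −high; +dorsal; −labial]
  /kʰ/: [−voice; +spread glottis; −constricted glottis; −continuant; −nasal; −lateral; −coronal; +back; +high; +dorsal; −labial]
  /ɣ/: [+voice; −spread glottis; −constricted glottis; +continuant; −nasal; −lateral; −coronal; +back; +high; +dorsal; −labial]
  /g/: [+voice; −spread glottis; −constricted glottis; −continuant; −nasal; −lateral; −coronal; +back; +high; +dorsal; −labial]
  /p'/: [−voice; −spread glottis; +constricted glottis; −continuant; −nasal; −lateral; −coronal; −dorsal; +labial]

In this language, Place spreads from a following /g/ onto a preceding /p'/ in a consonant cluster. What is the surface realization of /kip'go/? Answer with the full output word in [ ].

[kik'go]

The Place node dominates the terminals [coronal], [anterior], [distributed], [strident], [back], [high], [dorsal], [labial].
The target acquires /g/'s values for everything under Place — [−coronal], [+back], [+high], [+dorsal], [−labial] — while keeping its own [voice], [spread glottis], [constricted glottis], ….
Among the inventory, only /k'/ has exactly this specification, giving the surface form [kik'go].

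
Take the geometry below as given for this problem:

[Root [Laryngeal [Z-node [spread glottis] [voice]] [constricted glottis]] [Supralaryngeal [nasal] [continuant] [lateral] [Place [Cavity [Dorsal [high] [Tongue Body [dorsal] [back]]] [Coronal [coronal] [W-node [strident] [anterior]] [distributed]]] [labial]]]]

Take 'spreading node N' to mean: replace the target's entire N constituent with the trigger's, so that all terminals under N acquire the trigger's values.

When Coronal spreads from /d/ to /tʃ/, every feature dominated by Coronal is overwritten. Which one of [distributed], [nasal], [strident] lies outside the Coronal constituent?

Under this geometry, Coronal contains [coronal], [strident], [anterior], [distributed].
[distributed], [strident] all lie under Coronal, so they are overwritten when Coronal spreads.
[nasal] attaches under Supralaryngeal, not under Coronal, so /tʃ/ retains its own value for [nasal].

[nasal]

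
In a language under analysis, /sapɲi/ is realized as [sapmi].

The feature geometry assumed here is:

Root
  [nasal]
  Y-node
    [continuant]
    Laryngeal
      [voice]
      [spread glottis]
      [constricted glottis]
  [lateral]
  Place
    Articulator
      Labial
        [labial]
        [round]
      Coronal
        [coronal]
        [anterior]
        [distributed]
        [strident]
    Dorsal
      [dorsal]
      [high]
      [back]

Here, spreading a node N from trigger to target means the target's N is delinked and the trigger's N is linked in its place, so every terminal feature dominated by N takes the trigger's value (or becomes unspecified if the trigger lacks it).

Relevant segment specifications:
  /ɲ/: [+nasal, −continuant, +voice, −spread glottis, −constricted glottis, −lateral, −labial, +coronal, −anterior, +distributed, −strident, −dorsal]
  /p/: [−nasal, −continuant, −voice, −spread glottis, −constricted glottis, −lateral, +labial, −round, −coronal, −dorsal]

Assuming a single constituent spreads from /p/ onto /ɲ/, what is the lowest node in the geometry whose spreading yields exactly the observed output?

Feature comparison: [labial], [round], [coronal], [anterior], [distributed], [strident] differ between /ɲ/ and [m]; the remaining terminals match.
Tracing each changed feature up the tree, the paths first meet at Articulator; any lower node misses at least one of them.
If Articulator spreads, every terminal under it takes /p/'s value, producing [m] as observed.
[voice], [nasal] stay as in /ɲ/ although /p/ differs there, so no node dominating them spread; among the remaining candidates Articulator is the lowest that derives the output.

Articulator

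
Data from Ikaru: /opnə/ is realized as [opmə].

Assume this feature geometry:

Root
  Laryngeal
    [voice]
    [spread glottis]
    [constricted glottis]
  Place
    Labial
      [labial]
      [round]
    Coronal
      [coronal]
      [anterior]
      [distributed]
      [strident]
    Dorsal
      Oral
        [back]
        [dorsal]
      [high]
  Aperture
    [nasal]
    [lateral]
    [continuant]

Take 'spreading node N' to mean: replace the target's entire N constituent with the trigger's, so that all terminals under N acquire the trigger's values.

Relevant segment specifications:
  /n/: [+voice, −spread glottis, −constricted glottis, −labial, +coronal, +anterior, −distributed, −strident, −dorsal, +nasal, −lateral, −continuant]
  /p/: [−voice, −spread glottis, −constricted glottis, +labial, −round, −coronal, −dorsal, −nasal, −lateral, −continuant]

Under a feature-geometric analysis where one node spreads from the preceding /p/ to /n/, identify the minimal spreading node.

Place

The alternation /n/ → [m] changes [labial], [round], [coronal], [anterior], [distributed], [strident] and nothing else.
The smallest constituent containing every changed terminal is Place — each of its daughters lacks at least one of the affected features.
Delinking /n/'s Place and associating /p/'s Place gives precisely the feature bundle of [m].
[voice], [nasal] — on which /p/ differs from /n/ — are unchanged, so Root cannot have spread; the constituent is no larger than Place.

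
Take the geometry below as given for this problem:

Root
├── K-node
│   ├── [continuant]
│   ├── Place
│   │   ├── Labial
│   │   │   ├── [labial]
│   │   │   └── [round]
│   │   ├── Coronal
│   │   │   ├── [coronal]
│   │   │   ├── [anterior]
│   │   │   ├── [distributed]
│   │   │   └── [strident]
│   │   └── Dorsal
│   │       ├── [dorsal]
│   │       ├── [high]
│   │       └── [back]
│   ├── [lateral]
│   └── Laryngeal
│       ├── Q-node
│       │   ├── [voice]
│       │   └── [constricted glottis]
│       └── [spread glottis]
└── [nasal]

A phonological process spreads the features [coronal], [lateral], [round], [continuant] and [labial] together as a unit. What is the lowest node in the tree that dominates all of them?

K-node

[coronal]: Root / K-node / Place / Coronal / [coronal].
[lateral]: Root / K-node / [lateral].
[round]: Root / K-node / Place / Labial / [round].
[continuant]: Root / K-node / [continuant].
[labial]: Root / K-node / Place / Labial / [labial].
The listed terminals split across distinct daughters of K-node, so K-node itself is the smallest node containing them all.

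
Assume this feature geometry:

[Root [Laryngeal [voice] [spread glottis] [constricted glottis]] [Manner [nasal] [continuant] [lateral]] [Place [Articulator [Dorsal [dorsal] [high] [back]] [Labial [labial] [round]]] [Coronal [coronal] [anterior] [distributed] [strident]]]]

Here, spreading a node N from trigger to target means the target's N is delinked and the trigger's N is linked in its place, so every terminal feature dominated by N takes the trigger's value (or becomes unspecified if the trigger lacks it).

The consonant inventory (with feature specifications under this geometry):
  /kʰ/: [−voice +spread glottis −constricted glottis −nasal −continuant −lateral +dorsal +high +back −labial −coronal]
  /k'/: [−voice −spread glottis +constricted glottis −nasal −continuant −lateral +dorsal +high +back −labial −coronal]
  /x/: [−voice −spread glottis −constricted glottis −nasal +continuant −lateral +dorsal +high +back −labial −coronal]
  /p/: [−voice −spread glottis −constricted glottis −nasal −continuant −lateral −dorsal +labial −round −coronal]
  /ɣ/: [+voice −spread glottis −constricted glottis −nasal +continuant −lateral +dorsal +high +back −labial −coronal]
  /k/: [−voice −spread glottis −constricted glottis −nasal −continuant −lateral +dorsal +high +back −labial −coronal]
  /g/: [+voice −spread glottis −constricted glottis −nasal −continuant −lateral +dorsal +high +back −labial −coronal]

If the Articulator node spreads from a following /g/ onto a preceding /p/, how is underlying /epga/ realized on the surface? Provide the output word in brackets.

[ekga]

The Articulator node dominates the terminals [dorsal], [high], [back], [labial], [round].
Spreading Articulator from /g/ onto /p/ replaces those values with /g/'s: [+dorsal], [+high], [+back], [−labial]. Features outside Articulator ([voice], [spread glottis], [constricted glottis], …) stay as in /p/.
The resulting bundle matches /k/ in the inventory; substituting it for /p/ gives [ekga].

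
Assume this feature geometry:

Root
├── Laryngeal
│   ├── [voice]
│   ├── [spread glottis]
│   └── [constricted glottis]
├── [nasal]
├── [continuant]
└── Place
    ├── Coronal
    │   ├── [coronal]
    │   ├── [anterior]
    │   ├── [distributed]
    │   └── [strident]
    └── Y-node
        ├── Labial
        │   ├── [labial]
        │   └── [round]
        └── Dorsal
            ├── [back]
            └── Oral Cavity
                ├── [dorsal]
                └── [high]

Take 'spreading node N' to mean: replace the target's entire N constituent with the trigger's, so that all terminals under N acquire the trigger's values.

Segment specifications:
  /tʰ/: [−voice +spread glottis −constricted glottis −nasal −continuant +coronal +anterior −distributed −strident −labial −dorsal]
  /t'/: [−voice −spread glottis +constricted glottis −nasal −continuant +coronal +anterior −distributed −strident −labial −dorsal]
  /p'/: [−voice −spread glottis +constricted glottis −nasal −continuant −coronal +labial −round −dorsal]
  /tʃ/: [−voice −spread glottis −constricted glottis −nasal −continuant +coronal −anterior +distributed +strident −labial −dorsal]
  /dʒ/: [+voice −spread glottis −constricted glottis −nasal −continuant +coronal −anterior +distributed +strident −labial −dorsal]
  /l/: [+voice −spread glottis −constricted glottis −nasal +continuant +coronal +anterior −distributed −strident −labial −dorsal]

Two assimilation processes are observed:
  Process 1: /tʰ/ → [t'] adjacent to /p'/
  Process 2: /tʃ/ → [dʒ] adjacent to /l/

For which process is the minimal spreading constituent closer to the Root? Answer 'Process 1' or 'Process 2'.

In Process 1, [spread glottis], [constricted glottis] change, so the minimal spreading node is Laryngeal at depth 1.
Process 2 alters [voice]; the lowest dominating node is [voice] (depth 2 from Root).
Laryngeal is closer to Root than [voice], so Process 1 spreads the higher node.

Process 1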